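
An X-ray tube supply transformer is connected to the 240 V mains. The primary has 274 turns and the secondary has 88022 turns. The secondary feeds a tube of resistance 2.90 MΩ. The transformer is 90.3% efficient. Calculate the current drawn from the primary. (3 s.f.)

I_p ≈ 9.46 A

V_s = 240 × 88022/274 = 77100 V.
I_s = V_s/R = 77100/(2.90×10^6) = 0.026586 A.
P_out = V_s I_s = 77100 × 0.026586 = 2049.8 W.
P_in = P_out/η = 2049.8/0.903 = 2270.0 W.
I_p = P_in/V_p = 2270.0/240 = 9.46 A.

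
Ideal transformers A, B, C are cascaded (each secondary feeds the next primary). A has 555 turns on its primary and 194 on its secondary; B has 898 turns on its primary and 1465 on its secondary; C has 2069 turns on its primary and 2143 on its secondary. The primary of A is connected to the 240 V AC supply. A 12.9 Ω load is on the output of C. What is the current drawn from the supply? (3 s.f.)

I_supply ≈ 6.49 A

After A: V = 240.00 × 194/555 = 83.892 V.
After B: V = 83.892 × 1465/898 = 136.86 V.
After C: V = 136.86 × 2143/2069 = 141.76 V.
I_load = 141.76/12.9 = 10.989 A, so P_out = 141.76 × 10.989 = 1557.7 W.
All ideal ⇒ P_in = P_out, so I_supply = 1557.7/240 = 6.49 A.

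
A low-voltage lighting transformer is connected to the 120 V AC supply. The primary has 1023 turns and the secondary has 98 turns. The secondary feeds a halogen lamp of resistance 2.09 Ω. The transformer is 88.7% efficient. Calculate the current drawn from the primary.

V_s = 120 × 98/1023 = 11.496 V.
I_s = V_s/R = 11.496/2.09 = 5.5003 A.
P_out = V_s I_s = 11.496 × 5.5003 = 63.229 W.
P_in = P_out/η = 63.229/0.887 = 71.284 W.
I_p = P_in/V_p = 71.284/120 = 0.594 A.

I_p ≈ 0.594 A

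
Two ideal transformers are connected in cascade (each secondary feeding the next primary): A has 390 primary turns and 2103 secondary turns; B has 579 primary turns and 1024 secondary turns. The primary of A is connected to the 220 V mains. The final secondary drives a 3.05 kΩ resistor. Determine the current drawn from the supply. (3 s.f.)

I_supply ≈ 6.56 A

After A: V = 220.00 × 2103/390 = 1186.3 V.
After B: V = 1186.3 × 1024/579 = 2098.1 V.
I_load = 2098.1/3050 = 0.68789 A, so P_out = 2098.1 × 0.68789 = 1443.2 W.
All ideal ⇒ P_in = P_out, so I_supply = 1443.2/220 = 6.56 A.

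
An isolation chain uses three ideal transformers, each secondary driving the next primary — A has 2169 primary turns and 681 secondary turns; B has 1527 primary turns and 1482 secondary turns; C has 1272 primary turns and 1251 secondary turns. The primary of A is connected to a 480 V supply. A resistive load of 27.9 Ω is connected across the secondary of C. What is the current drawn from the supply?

Secondary of A: V = 480.00 × 681/2169 = 150.71 V.
Secondary of B: V = 150.71 × 1482/1527 = 146.26 V.
Secondary of C: V = 146.26 × 1251/1272 = 143.85 V.
I_load = 143.85/27.9 = 5.1559 A, so P_out = 143.85 × 5.1559 = 741.67 W.
All ideal ⇒ P_in = P_out, so I_supply = 741.67/480 = 1.55 A.

I_supply ≈ 1.55 A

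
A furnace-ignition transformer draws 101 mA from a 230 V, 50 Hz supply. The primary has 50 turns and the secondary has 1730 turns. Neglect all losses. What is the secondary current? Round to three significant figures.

I_s/I_p = N_p/N_s, so I_s = 0.101 × 50/1730 = 0.00292 A.

I_s ≈ 0.00292 A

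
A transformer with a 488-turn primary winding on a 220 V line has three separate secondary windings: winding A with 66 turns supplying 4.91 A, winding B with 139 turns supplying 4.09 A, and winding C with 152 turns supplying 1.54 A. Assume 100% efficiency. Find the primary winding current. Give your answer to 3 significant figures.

I_p ≈ 2.31 A

V_A = 220 × 66/488 = 29.754 V; V_B = 220 × 139/488 = 62.664 V; V_C = 220 × 152/488 = 68.525 V.
P_out = V_A I_A + V_B I_B + V_C I_C = 29.754×4.91 + 62.664×4.09 + 68.525×1.54 = 146.09 + 256.30 + 105.53 = 507.92 W.
Ideal ⇒ P_in = P_out, so I_p = P_out/V_p = 507.92/220 = 2.31 A.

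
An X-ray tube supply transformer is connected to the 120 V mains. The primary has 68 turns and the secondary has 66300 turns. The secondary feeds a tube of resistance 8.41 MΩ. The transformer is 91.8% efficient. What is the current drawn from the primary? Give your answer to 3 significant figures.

I_p ≈ 14.8 A

V_s = 120 × 66300/68 = 117000 V.
I_s = V_s/R = 117000/(8.41×10^6) = 0.013912 A.
P_out = V_s I_s = 117000 × 0.013912 = 1627.7 W.
P_in = P_out/η = 1627.7/0.918 = 1773.1 W.
I_p = P_in/V_p = 1773.1/120 = 14.8 A.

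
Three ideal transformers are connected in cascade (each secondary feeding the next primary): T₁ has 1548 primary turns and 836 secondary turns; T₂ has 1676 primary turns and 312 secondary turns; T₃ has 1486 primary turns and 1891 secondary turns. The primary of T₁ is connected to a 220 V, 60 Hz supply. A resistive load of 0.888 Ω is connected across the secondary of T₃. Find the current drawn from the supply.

I_supply ≈ 4.05 A

After T₁: V = 220.00 × 836/1548 = 118.81 V.
After T₂: V = 118.81 × 312/1676 = 22.118 V.
After T₃: V = 22.118 × 1891/1486 = 28.146 V.
I_load = 28.146/0.888 = 31.696 A, so P_out = 28.146 × 31.696 = 892.09 W.
All ideal ⇒ P_in = P_out, so I_supply = 892.09/220 = 4.05 A.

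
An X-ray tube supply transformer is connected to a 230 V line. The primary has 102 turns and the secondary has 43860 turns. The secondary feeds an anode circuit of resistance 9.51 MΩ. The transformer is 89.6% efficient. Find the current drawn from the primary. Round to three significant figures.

V_s = 230 × 43860/102 = 98900 V.
I_s = V_s/R = 98900/(9.51×10^6) = 0.010400 A.
P_out = V_s I_s = 98900 × 0.010400 = 1028.5 W.
P_in = P_out/η = 1028.5/0.896 = 1147.9 W.
I_p = P_in/V_p = 1147.9/230 = 4.99 A.

I_p ≈ 4.99 A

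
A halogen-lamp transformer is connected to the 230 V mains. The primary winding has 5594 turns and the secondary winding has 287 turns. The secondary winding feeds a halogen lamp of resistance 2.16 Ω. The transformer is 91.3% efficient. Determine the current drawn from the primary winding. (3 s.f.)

I_p ≈ 0.307 A

V_s = 230 × 287/5594 = 11.800 V.
I_s = V_s/R = 11.800/2.16 = 5.4630 A.
P_out = V_s I_s = 11.800 × 5.4630 = 64.465 W.
P_in = P_out/η = 64.465/0.913 = 70.607 W.
I_p = P_in/V_p = 70.607/230 = 0.307 A.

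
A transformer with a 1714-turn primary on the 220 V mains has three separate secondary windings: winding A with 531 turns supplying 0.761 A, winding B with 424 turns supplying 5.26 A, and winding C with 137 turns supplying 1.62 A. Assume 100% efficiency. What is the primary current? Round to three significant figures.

V_A = 220 × 531/1714 = 68.156 V; V_B = 220 × 424/1714 = 54.422 V; V_C = 220 × 137/1714 = 17.585 V.
P_out = V_A I_A + V_B I_B + V_C I_C = 68.156×0.761 + 54.422×5.26 + 17.585×1.62 = 51.867 + 286.26 + 28.487 = 366.62 W.
Ideal ⇒ P_in = P_out, so I_p = P_out/V_p = 366.62/220 = 1.67 A.

I_p ≈ 1.67 A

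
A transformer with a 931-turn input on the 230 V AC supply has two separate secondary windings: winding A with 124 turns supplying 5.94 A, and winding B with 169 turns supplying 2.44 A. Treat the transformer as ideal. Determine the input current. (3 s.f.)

I_in ≈ 1.23 A

V_A = 230 × 124/931 = 30.634 V; V_B = 230 × 169/931 = 41.751 V.
P_out = V_A I_A + V_B I_B = 30.634×5.94 + 41.751×2.44 = 181.96 + 101.87 = 283.84 W.
Ideal ⇒ P_in = P_out, so I_in = P_out/V_in = 283.84/230 = 1.23 A.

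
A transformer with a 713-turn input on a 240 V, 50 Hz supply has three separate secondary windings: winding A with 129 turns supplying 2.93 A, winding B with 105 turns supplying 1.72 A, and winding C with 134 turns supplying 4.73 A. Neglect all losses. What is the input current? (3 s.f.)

I_in ≈ 1.67 A

V_A = 240 × 129/713 = 43.422 V; V_B = 240 × 105/713 = 35.344 V; V_C = 240 × 134/713 = 45.105 V.
P_out = V_A I_A + V_B I_B + V_C I_C = 43.422×2.93 + 35.344×1.72 + 45.105×4.73 = 127.23 + 60.791 + 213.35 = 401.37 W.
Ideal ⇒ P_in = P_out, so I_in = P_out/V_in = 401.37/240 = 1.67 A.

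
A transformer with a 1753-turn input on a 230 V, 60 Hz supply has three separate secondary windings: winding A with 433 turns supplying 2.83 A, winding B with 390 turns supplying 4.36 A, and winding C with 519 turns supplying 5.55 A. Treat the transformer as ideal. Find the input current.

V_A = 230 × 433/1753 = 56.811 V; V_B = 230 × 390/1753 = 51.169 V; V_C = 230 × 519/1753 = 68.095 V.
P_out = V_A I_A + V_B I_B + V_C I_C = 56.811×2.83 + 51.169×4.36 + 68.095×5.55 = 160.78 + 223.10 + 377.93 = 761.80 W.
Ideal ⇒ P_in = P_out, so I_in = P_out/V_in = 761.80/230 = 3.31 A.

I_in ≈ 3.31 A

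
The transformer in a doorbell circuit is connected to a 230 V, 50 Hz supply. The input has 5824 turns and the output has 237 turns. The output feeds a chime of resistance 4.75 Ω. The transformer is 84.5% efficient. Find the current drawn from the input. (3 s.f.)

I_in ≈ 0.0949 A

V_out = 230 × 237/5824 = 9.3595 V.
I_out = V_out/R = 9.3595/4.75 = 1.9704 A.
P_out = V_out I_out = 9.3595 × 1.9704 = 18.442 W.
P_in = P_out/η = 18.442/0.845 = 21.825 W.
I_in = P_in/V_in = 21.825/230 = 0.0949 A.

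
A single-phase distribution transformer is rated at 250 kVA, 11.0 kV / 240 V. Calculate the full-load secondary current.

I_s ≈ 1040 A

I_s = S/V_s = 250000/240 = 1040 A.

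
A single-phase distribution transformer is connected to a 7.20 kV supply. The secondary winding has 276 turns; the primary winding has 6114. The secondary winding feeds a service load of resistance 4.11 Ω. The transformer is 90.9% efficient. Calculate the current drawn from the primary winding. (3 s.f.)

I_p ≈ 3.93 A

V_s = 7200 × 276/6114 = 325.02 V.
I_s = V_s/R = 325.02/4.11 = 79.081 A.
P_out = V_s I_s = 325.02 × 79.081 = 25703 W.
P_in = P_out/η = 25703/0.909 = 28277 W.
I_p = P_in/V_p = 28277/7200 = 3.93 A.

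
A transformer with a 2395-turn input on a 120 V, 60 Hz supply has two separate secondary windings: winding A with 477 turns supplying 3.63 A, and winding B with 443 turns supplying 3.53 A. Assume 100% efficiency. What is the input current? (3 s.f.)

I_in ≈ 1.38 A

V_A = 120 × 477/2395 = 23.900 V; V_B = 120 × 443/2395 = 22.196 V.
P_out = V_A I_A + V_B I_B = 23.900×3.63 + 22.196×3.53 = 86.756 + 78.353 = 165.11 W.
Ideal ⇒ P_in = P_out, so I_in = P_out/V_in = 165.11/120 = 1.38 A.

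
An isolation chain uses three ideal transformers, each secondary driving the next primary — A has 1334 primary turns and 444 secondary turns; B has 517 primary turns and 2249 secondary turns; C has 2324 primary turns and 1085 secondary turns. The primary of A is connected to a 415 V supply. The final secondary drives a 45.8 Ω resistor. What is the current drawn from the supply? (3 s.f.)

Secondary of A: V = 415.00 × 444/1334 = 138.13 V.
Secondary of B: V = 138.13 × 2249/517 = 600.86 V.
Secondary of C: V = 600.86 × 1085/2324 = 280.52 V.
I_load = 280.52/45.8 = 6.1249 A, so P_out = 280.52 × 6.1249 = 1718.2 W.
All ideal ⇒ P_in = P_out, so I_supply = 1718.2/415 = 4.14 A.

I_supply ≈ 4.14 A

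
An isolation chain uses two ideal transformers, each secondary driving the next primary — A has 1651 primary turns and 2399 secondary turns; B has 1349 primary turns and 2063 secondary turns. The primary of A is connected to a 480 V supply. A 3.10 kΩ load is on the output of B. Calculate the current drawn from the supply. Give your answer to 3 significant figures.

Secondary of A: V = 480.00 × 2399/1651 = 697.47 V.
Secondary of B: V = 697.47 × 2063/1349 = 1066.6 V.
I_load = 1066.6/3100 = 0.34407 A, so P_out = 1066.6 × 0.34407 = 367.00 W.
All ideal ⇒ P_in = P_out, so I_supply = 367.00/480 = 0.765 A.

I_supply ≈ 0.765 A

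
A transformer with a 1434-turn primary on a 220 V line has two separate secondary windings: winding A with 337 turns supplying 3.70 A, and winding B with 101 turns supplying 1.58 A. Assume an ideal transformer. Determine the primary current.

I_p ≈ 0.981 A

V_A = 220 × 337/1434 = 51.702 V; V_B = 220 × 101/1434 = 15.495 V.
P_out = V_A I_A + V_B I_B = 51.702×3.70 + 15.495×1.58 = 191.30 + 24.482 = 215.78 W.
Ideal ⇒ P_in = P_out, so I_p = P_out/V_p = 215.78/220 = 0.981 A.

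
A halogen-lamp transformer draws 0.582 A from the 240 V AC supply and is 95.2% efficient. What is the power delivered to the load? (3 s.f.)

P_out ≈ 133 W

P_in = V_p I_p = 240 × 0.582 = 139.68 W.
P_out = η P_in = 0.952 × 139.68 = 133 W.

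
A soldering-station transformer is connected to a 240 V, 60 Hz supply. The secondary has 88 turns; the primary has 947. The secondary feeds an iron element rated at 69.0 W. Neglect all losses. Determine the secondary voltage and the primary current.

V_s ≈ 22.3 V, I_p ≈ 0.287 A

V_s = V_p × N_s/N_p = 240 × 88/947 = 22.302 V.
I_s = P/V_s = 69.0/22.302 = 3.0939 A.
I_p = I_s × N_s/N_p = 3.0939 × 88/947 = 0.287 A.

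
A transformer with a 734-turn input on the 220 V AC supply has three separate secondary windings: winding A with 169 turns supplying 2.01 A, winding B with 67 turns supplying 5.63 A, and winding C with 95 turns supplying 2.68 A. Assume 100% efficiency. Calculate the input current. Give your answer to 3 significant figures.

V_A = 220 × 169/734 = 50.654 V; V_B = 220 × 67/734 = 20.082 V; V_C = 220 × 95/734 = 28.474 V.
P_out = V_A I_A + V_B I_B + V_C I_C = 50.654×2.01 + 20.082×5.63 + 28.474×2.68 = 101.81 + 113.06 + 76.311 = 291.19 W.
Ideal ⇒ P_in = P_out, so I_in = P_out/V_in = 291.19/220 = 1.32 A.

I_in ≈ 1.32 A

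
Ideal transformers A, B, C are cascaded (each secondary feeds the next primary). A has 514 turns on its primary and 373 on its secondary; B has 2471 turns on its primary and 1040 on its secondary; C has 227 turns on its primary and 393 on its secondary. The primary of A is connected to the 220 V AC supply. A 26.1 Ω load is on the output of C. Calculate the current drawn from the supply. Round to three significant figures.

I_supply ≈ 2.36 A

After A: V = 220.00 × 373/514 = 159.65 V.
After B: V = 159.65 × 1040/2471 = 67.194 V.
After C: V = 67.194 × 393/227 = 116.33 V.
I_load = 116.33/26.1 = 4.4571 A, so P_out = 116.33 × 4.4571 = 518.50 W.
All ideal ⇒ P_in = P_out, so I_supply = 518.50/220 = 2.36 A.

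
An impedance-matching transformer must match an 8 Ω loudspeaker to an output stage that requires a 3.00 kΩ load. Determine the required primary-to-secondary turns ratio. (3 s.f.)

N_p/N_s ≈ 19.4

Z_p/Z_s = (N_p/N_s)², so N_p/N_s = √(3000/8) = √375 = 19.4.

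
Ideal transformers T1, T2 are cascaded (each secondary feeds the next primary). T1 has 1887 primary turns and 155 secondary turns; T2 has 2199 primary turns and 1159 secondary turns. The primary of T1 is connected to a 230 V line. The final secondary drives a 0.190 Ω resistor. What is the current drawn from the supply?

Secondary of T1: V = 230.00 × 155/1887 = 18.892 V.
Secondary of T2: V = 18.892 × 1159/2199 = 9.9574 V.
I_load = 9.9574/0.190 = 52.407 A, so P_out = 9.9574 × 52.407 = 521.84 W.
All ideal ⇒ P_in = P_out, so I_supply = 521.84/230 = 2.27 A.

I_supply ≈ 2.27 A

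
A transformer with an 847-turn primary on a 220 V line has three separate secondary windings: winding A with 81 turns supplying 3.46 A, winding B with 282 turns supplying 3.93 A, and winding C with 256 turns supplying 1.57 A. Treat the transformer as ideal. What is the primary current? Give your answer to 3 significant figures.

V_A = 220 × 81/847 = 21.039 V; V_B = 220 × 282/847 = 73.247 V; V_C = 220 × 256/847 = 66.494 V.
P_out = V_A I_A + V_B I_B + V_C I_C = 21.039×3.46 + 73.247×3.93 + 66.494×1.57 = 72.795 + 287.86 + 104.39 = 465.05 W.
Ideal ⇒ P_in = P_out, so I_p = P_out/V_p = 465.05/220 = 2.11 A.

I_p ≈ 2.11 A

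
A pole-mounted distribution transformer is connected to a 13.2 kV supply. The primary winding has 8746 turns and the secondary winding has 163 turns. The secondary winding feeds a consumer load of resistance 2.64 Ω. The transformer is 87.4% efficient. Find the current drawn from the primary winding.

I_p ≈ 1.99 A

V_s = 13200 × 163/8746 = 246.01 V.
I_s = V_s/R = 246.01/2.64 = 93.185 A.
P_out = V_s I_s = 246.01 × 93.185 = 22925 W.
P_in = P_out/η = 22925/0.874 = 26229 W.
I_p = P_in/V_p = 26229/13200 = 1.99 A.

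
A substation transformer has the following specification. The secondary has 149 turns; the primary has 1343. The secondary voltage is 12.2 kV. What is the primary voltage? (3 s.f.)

V_p ≈ 110000 V

V_p/V_s = N_p/N_s, so V_p = 12200 × 1343/149 = 110000 V.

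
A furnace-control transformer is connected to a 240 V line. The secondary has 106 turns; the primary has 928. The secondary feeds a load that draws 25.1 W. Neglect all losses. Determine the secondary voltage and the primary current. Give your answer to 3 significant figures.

V_s = V_p × N_s/N_p = 240 × 106/928 = 27.414 V.
I_s = P/V_s = 25.1/27.414 = 0.91560 A.
I_p = I_s × N_s/N_p = 0.91560 × 106/928 = 0.105 A.

V_s ≈ 27.4 V, I_p ≈ 0.105 A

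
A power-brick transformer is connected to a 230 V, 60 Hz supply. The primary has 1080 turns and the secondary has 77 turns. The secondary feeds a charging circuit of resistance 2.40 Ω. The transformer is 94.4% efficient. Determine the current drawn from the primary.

V_s = 230 × 77/1080 = 16.398 V.
I_s = V_s/R = 16.398/2.40 = 6.8326 A.
P_out = V_s I_s = 16.398 × 6.8326 = 112.04 W.
P_in = P_out/η = 112.04/0.944 = 118.69 W.
I_p = P_in/V_p = 118.69/230 = 0.516 A.

I_p ≈ 0.516 A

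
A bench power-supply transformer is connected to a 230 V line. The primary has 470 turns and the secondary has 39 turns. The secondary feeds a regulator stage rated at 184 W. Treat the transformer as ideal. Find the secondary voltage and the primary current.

V_s ≈ 19.1 V, I_p ≈ 0.800 A

V_s = V_p × N_s/N_p = 230 × 39/470 = 19.085 V.
I_s = P/V_s = 184/19.085 = 9.6410 A.
I_p = I_s × N_s/N_p = 9.6410 × 39/470 = 0.800 A.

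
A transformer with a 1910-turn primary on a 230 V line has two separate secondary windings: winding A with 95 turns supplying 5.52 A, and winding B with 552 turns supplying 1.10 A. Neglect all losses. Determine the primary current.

I_p ≈ 0.592 A

V_A = 230 × 95/1910 = 11.440 V; V_B = 230 × 552/1910 = 66.471 V.
P_out = V_A I_A + V_B I_B = 11.440×5.52 + 66.471×1.10 = 63.148 + 73.118 = 136.27 W.
Ideal ⇒ P_in = P_out, so I_p = P_out/V_p = 136.27/230 = 0.592 A.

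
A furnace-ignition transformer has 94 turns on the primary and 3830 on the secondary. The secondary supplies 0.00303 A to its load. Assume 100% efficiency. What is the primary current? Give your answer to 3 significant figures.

I_p ≈ 0.123 A

For an ideal transformer I_p/I_s = N_s/N_p, so I_p = 0.00303 × 3830/94 = 0.123 A.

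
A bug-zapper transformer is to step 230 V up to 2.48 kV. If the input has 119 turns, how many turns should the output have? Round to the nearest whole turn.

N_out = 1283 turns

N_out/N_in = V_out/V_in, so N_out = 119 × 2480/230 = 1283.1 ≈ 1283 turns.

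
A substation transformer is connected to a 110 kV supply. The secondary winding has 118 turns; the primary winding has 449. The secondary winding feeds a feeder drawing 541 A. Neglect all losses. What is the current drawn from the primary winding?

I_p ≈ 142 A

For an ideal transformer I_p N_p = I_s N_s, so I_p = 541 × 118/449 = 142 A.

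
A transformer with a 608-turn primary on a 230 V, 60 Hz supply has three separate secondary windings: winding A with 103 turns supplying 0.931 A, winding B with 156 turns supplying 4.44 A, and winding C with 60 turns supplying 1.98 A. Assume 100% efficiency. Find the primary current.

V_A = 230 × 103/608 = 38.964 V; V_B = 230 × 156/608 = 59.013 V; V_C = 230 × 60/608 = 22.697 V.
P_out = V_A I_A + V_B I_B + V_C I_C = 38.964×0.931 + 59.013×4.44 + 22.697×1.98 = 36.275 + 262.02 + 44.941 = 343.23 W.
Ideal ⇒ P_in = P_out, so I_p = P_out/V_p = 343.23/230 = 1.49 A.

I_p ≈ 1.49 A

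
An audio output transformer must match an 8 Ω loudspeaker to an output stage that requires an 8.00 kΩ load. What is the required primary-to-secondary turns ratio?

N_p/N_s ≈ 31.6

Z_p/Z_s = (N_p/N_s)², so N_p/N_s = √(8000/8) = √1000 = 31.6.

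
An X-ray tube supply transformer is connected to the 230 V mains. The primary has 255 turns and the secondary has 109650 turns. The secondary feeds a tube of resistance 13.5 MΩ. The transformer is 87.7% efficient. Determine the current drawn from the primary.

I_p ≈ 3.59 A

V_s = 230 × 109650/255 = 98900 V.
I_s = V_s/R = 98900/(1.35×10^7) = 0.0073259 A.
P_out = V_s I_s = 98900 × 0.0073259 = 724.53 W.
P_in = P_out/η = 724.53/0.877 = 826.15 W.
I_p = P_in/V_p = 826.15/230 = 3.59 A.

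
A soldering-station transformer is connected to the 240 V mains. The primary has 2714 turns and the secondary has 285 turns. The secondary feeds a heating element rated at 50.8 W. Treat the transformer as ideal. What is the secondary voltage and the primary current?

V_s = V_p × N_s/N_p = 240 × 285/2714 = 25.203 V.
I_s = P/V_s = 50.8/25.203 = 2.0157 A.
I_p = I_s × N_s/N_p = 2.0157 × 285/2714 = 0.212 A.

V_s ≈ 25.2 V, I_p ≈ 0.212 A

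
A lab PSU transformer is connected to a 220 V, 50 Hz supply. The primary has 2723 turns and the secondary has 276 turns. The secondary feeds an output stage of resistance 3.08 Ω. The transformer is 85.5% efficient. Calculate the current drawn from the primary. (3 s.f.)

I_p ≈ 0.858 A

V_s = 220 × 276/2723 = 22.299 V.
I_s = V_s/R = 22.299/3.08 = 7.2399 A.
P_out = V_s I_s = 22.299 × 7.2399 = 161.44 W.
P_in = P_out/η = 161.44/0.855 = 188.82 W.
I_p = P_in/V_p = 188.82/220 = 0.858 A.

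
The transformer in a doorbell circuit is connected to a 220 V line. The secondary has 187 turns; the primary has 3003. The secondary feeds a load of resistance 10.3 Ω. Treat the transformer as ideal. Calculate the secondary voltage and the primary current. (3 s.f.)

V_s = V_p × N_s/N_p = 220 × 187/3003 = 13.700 V.
I_s = V_s/R = 13.700/10.3 = 1.3301 A.
I_p = I_s × N_s/N_p = 1.3301 × 187/3003 = 0.0828 A.

V_s ≈ 13.7 V, I_p ≈ 0.0828 A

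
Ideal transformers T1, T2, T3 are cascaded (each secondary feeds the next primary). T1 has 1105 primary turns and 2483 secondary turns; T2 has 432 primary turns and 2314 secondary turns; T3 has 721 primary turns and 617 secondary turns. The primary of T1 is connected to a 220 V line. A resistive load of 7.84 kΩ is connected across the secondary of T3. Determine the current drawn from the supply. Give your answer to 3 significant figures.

Secondary of T1: V = 220.00 × 2483/1105 = 494.35 V.
Secondary of T2: V = 494.35 × 2314/432 = 2648.0 V.
Secondary of T3: V = 2648.0 × 617/721 = 2266.0 V.
I_load = 2266.0/7840 = 0.28904 A, so P_out = 2266.0 × 0.28904 = 654.96 W.
All ideal ⇒ P_in = P_out, so I_supply = 654.96/220 = 2.98 A.

I_supply ≈ 2.98 A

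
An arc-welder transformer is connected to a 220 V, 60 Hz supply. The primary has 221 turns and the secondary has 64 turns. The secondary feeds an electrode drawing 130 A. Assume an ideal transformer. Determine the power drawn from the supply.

P ≈ 8280 W

I_p = I_s × N_s/N_p = 130 × 64/221 = 37.647 A.
P = V_p I_p = 220 × 37.647 = 8280 W.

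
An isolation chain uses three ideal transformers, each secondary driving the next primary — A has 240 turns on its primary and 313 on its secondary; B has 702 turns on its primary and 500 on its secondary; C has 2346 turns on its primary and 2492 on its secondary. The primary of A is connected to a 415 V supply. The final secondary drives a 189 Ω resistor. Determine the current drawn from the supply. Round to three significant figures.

I_supply ≈ 2.14 A

Secondary of A: V = 415.00 × 313/240 = 541.23 V.
Secondary of B: V = 541.23 × 500/702 = 385.49 V.
Secondary of C: V = 385.49 × 2492/2346 = 409.48 V.
I_load = 409.48/189 = 2.1666 A, so P_out = 409.48 × 2.1666 = 887.17 W.
All ideal ⇒ P_in = P_out, so I_supply = 887.17/415 = 2.14 A.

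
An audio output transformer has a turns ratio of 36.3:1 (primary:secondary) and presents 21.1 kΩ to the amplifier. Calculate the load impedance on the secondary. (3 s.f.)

Z_s ≈ 16.0 Ω

Z_s = Z_p/(N_p/N_s)² = 21100/36.3² = 16.0 Ω.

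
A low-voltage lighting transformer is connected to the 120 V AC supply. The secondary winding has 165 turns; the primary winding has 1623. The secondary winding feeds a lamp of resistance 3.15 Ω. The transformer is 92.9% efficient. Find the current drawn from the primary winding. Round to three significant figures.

I_p ≈ 0.424 A

V_s = 120 × 165/1623 = 12.200 V.
I_s = V_s/R = 12.200/3.15 = 3.8729 A.
P_out = V_s I_s = 12.200 × 3.8729 = 47.248 W.
P_in = P_out/η = 47.248/0.929 = 50.859 W.
I_p = P_in/V_p = 50.859/120 = 0.424 A.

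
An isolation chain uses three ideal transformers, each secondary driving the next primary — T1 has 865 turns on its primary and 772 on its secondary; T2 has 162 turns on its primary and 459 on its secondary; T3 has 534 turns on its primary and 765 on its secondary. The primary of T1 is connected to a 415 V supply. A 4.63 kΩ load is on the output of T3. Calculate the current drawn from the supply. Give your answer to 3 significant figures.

I_supply ≈ 1.18 A

Secondary of T1: V = 415.00 × 772/865 = 370.38 V.
Secondary of T2: V = 370.38 × 459/162 = 1049.4 V.
Secondary of T3: V = 1049.4 × 765/534 = 1503.4 V.
I_load = 1503.4/4630 = 0.32470 A, so P_out = 1503.4 × 0.32470 = 488.15 W.
All ideal ⇒ P_in = P_out, so I_supply = 488.15/415 = 1.18 A.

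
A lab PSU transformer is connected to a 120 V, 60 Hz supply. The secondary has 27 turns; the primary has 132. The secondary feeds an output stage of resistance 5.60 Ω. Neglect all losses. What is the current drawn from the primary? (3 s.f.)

V_s = V_p × N_s/N_p = 120 × 27/132 = 24.545 V.
I_s = V_s/R = 24.545/5.60 = 4.3831 A.
For an ideal transformer I_p N_p = I_s N_s, so I_p = 4.3831 × 27/132 = 0.897 A.

I_p ≈ 0.897 A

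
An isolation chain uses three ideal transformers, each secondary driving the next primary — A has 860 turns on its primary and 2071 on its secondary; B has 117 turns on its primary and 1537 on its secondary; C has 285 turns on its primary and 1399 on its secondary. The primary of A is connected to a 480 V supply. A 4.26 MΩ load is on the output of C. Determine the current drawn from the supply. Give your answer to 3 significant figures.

After A: V = 480.00 × 2071/860 = 1155.9 V.
After B: V = 1155.9 × 1537/117 = 15185 V.
After C: V = 15185 × 1399/285 = 74539 V.
I_load = 74539/(4.26×10^6) = 0.017497 A, so P_out = 74539 × 0.017497 = 1304.2 W.
All ideal ⇒ P_in = P_out, so I_supply = 1304.2/480 = 2.72 A.

I_supply ≈ 2.72 A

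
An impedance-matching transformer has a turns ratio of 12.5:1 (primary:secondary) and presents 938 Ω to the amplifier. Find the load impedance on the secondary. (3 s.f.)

Z_s = Z_p/(N_p/N_s)² = 938/12.5² = 6.00 Ω.

Z_s ≈ 6.00 Ω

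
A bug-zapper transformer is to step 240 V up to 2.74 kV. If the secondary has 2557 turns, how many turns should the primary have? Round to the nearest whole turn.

N_p/N_s = V_p/V_s, so N_p = 2557 × 240/2740 = 224.0 ≈ 224 turns.

N_p = 224 turns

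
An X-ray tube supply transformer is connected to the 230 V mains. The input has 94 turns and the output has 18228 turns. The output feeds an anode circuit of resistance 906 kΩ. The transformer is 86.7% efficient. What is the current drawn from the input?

I_in ≈ 11.0 A

V_out = 230 × 18228/94 = 44600 V.
I_out = V_out/R = 44600/906000 = 0.049228 A.
P_out = V_out I_out = 44600 × 0.049228 = 2195.6 W.
P_in = P_out/η = 2195.6/0.867 = 2532.4 W.
I_in = P_in/V_in = 2532.4/230 = 11.0 A.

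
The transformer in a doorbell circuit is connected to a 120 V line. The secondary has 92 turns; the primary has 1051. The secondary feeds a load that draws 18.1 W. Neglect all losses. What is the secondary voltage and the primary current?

V_s = V_p × N_s/N_p = 120 × 92/1051 = 10.504 V.
I_s = P/V_s = 18.1/10.504 = 1.7231 A.
I_p = I_s × N_s/N_p = 1.7231 × 92/1051 = 0.151 A.

V_s ≈ 10.5 V, I_p ≈ 0.151 A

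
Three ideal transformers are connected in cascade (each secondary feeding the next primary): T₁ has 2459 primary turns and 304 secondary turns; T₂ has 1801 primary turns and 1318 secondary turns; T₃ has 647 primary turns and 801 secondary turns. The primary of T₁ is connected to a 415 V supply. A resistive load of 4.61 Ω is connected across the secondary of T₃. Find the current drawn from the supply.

Secondary of T₁: V = 415.00 × 304/2459 = 51.305 V.
Secondary of T₂: V = 51.305 × 1318/1801 = 37.546 V.
Secondary of T₃: V = 37.546 × 801/647 = 46.483 V.
I_load = 46.483/4.61 = 10.083 A, so P_out = 46.483 × 10.083 = 468.69 W.
All ideal ⇒ P_in = P_out, so I_supply = 468.69/415 = 1.13 A.

I_supply ≈ 1.13 A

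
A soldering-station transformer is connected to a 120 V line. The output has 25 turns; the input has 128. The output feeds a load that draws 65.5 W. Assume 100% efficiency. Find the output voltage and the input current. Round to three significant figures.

V_out ≈ 23.4 V, I_in ≈ 0.546 A

V_out = V_in × N_out/N_in = 120 × 25/128 = 23.438 V.
I_out = P/V_out = 65.5/23.438 = 2.7947 A.
I_in = I_out × N_out/N_in = 2.7947 × 25/128 = 0.546 A.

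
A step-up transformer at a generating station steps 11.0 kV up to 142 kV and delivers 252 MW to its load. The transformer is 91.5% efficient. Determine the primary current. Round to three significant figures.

I_p ≈ 25000 A

P_in = P_out/η = 2.52×10^8/0.915 = 2.7541×10^8 W.
I_p = P_in/V_p = 2.7541×10^8/11000 = 25000 A.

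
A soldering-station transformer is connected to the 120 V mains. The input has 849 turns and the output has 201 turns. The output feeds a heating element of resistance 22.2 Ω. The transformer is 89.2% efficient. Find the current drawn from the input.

V_out = 120 × 201/849 = 28.410 V.
I_out = V_out/R = 28.410/22.2 = 1.2797 A.
P_out = V_out I_out = 28.410 × 1.2797 = 36.357 W.
P_in = P_out/η = 36.357/0.892 = 40.759 W.
I_in = P_in/V_in = 40.759/120 = 0.340 A.

I_in ≈ 0.340 A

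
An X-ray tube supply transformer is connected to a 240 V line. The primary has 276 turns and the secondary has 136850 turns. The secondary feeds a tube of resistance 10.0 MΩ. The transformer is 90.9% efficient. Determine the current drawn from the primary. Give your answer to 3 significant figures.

V_s = 240 × 136850/276 = 119000 V.
I_s = V_s/R = 119000/(1.00×10^7) = 0.011900 A.
P_out = V_s I_s = 119000 × 0.011900 = 1416.1 W.
P_in = P_out/η = 1416.1/0.909 = 1557.9 W.
I_p = P_in/V_p = 1557.9/240 = 6.49 A.

I_p ≈ 6.49 A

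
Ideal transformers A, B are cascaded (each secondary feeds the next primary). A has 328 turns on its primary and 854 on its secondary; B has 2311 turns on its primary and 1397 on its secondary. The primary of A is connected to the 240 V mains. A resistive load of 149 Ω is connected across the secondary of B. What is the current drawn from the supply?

I_supply ≈ 3.99 A

After A: V = 240.00 × 854/328 = 624.88 V.
After B: V = 624.88 × 1397/2311 = 377.74 V.
I_load = 377.74/149 = 2.5352 A, so P_out = 377.74 × 2.5352 = 957.63 W.
All ideal ⇒ P_in = P_out, so I_supply = 957.63/240 = 3.99 A.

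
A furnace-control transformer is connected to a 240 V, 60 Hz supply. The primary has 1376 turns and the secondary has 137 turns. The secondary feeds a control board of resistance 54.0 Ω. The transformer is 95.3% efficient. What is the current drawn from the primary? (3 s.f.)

V_s = 240 × 137/1376 = 23.895 V.
I_s = V_s/R = 23.895/54.0 = 0.44251 A.
P_out = V_s I_s = 23.895 × 0.44251 = 10.574 W.
P_in = P_out/η = 10.574/0.953 = 11.095 W.
I_p = P_in/V_p = 11.095/240 = 0.0462 A.

I_p ≈ 0.0462 A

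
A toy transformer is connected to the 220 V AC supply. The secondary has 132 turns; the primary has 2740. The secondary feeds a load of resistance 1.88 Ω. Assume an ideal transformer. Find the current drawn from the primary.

V_s = V_p × N_s/N_p = 220 × 132/2740 = 10.599 V.
I_s = V_s/R = 10.599/1.88 = 5.6375 A.
For an ideal transformer I_p N_p = I_s N_s, so I_p = 5.6375 × 132/2740 = 0.272 A.

I_p ≈ 0.272 A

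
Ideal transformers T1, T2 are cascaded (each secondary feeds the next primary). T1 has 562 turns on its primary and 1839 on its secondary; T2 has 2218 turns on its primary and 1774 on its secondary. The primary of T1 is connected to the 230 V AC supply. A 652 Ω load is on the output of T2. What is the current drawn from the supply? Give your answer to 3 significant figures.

I_supply ≈ 2.42 A

After T1: V = 230.00 × 1839/562 = 752.62 V.
After T2: V = 752.62 × 1774/2218 = 601.96 V.
I_load = 601.96/652 = 0.92325 A, so P_out = 601.96 × 0.92325 = 555.75 W.
All ideal ⇒ P_in = P_out, so I_supply = 555.75/230 = 2.42 A.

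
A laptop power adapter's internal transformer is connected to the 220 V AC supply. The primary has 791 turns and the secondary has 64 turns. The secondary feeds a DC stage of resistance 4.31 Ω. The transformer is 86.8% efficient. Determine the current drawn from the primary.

V_s = 220 × 64/791 = 17.800 V.
I_s = V_s/R = 17.800/4.31 = 4.1300 A.
P_out = V_s I_s = 17.800 × 4.1300 = 73.515 W.
P_in = P_out/η = 73.515/0.868 = 84.695 W.
I_p = P_in/V_p = 84.695/220 = 0.385 A.

I_p ≈ 0.385 A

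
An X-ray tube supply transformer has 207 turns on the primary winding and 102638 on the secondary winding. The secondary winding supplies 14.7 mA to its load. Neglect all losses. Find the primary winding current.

I_p ≈ 7.29 A

For an ideal transformer I_p/I_s = N_s/N_p, so I_p = 0.0147 × 102638/207 = 7.29 A.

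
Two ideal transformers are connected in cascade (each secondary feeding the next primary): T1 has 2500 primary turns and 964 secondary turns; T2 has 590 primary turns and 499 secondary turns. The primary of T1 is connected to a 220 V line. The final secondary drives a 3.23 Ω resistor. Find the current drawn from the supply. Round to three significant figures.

I_supply ≈ 7.24 A

Secondary of T1: V = 220.00 × 964/2500 = 84.832 V.
Secondary of T2: V = 84.832 × 499/590 = 71.748 V.
I_load = 71.748/3.23 = 22.213 A, so P_out = 71.748 × 22.213 = 1593.7 W.
All ideal ⇒ P_in = P_out, so I_supply = 1593.7/220 = 7.24 A.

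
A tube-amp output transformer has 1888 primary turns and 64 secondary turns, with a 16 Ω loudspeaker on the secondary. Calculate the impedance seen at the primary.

Z_p = (N_p/N_s)² × Z_s = (1888/64)² × 16 = 13900 Ω.

Z_p ≈ 13900 Ω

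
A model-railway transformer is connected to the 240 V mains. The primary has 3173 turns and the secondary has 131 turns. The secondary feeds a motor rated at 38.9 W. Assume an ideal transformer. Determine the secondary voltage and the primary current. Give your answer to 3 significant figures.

V_s ≈ 9.91 V, I_p ≈ 0.162 A

V_s = V_p × N_s/N_p = 240 × 131/3173 = 9.9086 V.
I_s = P/V_s = 38.9/9.9086 = 3.9259 A.
I_p = I_s × N_s/N_p = 3.9259 × 131/3173 = 0.162 A.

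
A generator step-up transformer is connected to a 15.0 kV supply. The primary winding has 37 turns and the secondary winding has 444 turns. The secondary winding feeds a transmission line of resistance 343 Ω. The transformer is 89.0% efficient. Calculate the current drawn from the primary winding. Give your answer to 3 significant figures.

I_p ≈ 7080 A

V_s = 15000 × 444/37 = 180000 V.
I_s = V_s/R = 180000/343 = 524.78 A.
P_out = V_s I_s = 180000 × 524.78 = 9.4461×10^7 W.
P_in = P_out/η = 9.4461×10^7/0.890 = 1.0614×10^8 W.
I_p = P_in/V_p = 1.0614×10^8/15000 = 7080 A.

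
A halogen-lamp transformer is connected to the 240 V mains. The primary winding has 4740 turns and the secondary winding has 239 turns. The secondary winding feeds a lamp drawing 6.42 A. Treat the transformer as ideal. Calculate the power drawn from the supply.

I_p = I_s × N_s/N_p = 6.42 × 239/4740 = 0.32371 A.
P = V_p I_p = 240 × 0.32371 = 77.7 W.

P ≈ 77.7 W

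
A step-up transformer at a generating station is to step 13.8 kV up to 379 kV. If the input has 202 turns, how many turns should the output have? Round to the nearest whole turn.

N_out = 5548 turns

N_out/N_in = V_out/V_in, so N_out = 202 × 379000/13800 = 5547.7 ≈ 5548 turns.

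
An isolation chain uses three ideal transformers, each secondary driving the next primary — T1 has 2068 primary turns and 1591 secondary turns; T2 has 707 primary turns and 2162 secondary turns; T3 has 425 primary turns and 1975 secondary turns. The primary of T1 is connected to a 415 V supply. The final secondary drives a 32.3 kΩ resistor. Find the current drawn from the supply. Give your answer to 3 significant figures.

I_supply ≈ 1.54 A

Secondary of T1: V = 415.00 × 1591/2068 = 319.28 V.
Secondary of T2: V = 319.28 × 2162/707 = 976.35 V.
Secondary of T3: V = 976.35 × 1975/425 = 4537.1 V.
I_load = 4537.1/32300 = 0.14047 A, so P_out = 4537.1 × 0.14047 = 637.33 W.
All ideal ⇒ P_in = P_out, so I_supply = 637.33/415 = 1.54 A.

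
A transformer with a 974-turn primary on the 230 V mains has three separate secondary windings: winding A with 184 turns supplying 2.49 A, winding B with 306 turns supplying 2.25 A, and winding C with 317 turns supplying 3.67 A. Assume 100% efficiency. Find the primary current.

I_p ≈ 2.37 A

V_A = 230 × 184/974 = 43.450 V; V_B = 230 × 306/974 = 72.259 V; V_C = 230 × 317/974 = 74.856 V.
P_out = V_A I_A + V_B I_B + V_C I_C = 43.450×2.49 + 72.259×2.25 + 74.856×3.67 = 108.19 + 162.58 + 274.72 = 545.49 W.
Ideal ⇒ P_in = P_out, so I_p = P_out/V_p = 545.49/230 = 2.37 A.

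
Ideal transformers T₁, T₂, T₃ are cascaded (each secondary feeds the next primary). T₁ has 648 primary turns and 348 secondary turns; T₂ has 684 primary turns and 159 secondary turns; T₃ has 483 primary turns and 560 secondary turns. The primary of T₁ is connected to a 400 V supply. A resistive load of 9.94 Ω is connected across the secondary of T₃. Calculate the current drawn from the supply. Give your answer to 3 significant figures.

After T₁: V = 400.00 × 348/648 = 214.81 V.
After T₂: V = 214.81 × 159/684 = 49.935 V.
After T₃: V = 49.935 × 560/483 = 57.896 V.
I_load = 57.896/9.94 = 5.8245 A, so P_out = 57.896 × 5.8245 = 337.21 W.
All ideal ⇒ P_in = P_out, so I_supply = 337.21/400 = 0.843 A.

I_supply ≈ 0.843 A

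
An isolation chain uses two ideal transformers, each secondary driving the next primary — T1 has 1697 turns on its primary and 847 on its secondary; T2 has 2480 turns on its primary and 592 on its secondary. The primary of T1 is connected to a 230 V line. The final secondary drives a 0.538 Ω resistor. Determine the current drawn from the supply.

I_supply ≈ 6.07 A

Secondary of T1: V = 230.00 × 847/1697 = 114.80 V.
Secondary of T2: V = 114.80 × 592/2480 = 27.403 V.
I_load = 27.403/0.538 = 50.935 A, so P_out = 27.403 × 50.935 = 1395.8 W.
All ideal ⇒ P_in = P_out, so I_supply = 1395.8/230 = 6.07 A.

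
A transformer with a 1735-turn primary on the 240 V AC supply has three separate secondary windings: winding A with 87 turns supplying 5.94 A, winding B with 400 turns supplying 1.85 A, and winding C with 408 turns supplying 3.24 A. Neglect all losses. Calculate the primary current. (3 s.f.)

V_A = 240 × 87/1735 = 12.035 V; V_B = 240 × 400/1735 = 55.331 V; V_C = 240 × 408/1735 = 56.438 V.
P_out = V_A I_A + V_B I_B + V_C I_C = 12.035×5.94 + 55.331×1.85 + 56.438×3.24 = 71.485 + 102.36 + 182.86 = 356.71 W.
Ideal ⇒ P_in = P_out, so I_p = P_out/V_p = 356.71/240 = 1.49 A.

I_p ≈ 1.49 A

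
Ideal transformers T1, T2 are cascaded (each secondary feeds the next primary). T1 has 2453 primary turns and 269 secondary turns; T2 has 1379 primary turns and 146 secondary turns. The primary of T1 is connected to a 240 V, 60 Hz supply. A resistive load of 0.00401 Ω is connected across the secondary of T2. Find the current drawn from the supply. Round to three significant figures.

Secondary of T1: V = 240.00 × 269/2453 = 26.319 V.
Secondary of T2: V = 26.319 × 146/1379 = 2.7865 V.
I_load = 2.7865/0.00401 = 694.88 A, so P_out = 2.7865 × 694.88 = 1936.3 W.
All ideal ⇒ P_in = P_out, so I_supply = 1936.3/240 = 8.07 A.

I_supply ≈ 8.07 A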